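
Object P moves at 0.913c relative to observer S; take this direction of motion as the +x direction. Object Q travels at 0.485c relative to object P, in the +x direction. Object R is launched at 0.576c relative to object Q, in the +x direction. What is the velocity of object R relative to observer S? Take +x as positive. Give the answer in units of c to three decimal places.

0.992c

Apply u = (u' + v)/(1 + u'v/c²) successively, working outward toward observer S.
Start: velocity of object P relative to observer S = 0.9130c.
Compose with object Q (u' = 0.485 in object P frame): u_1 = (0.485 + 0.913) / (1 + 0.485·0.913) = 1.3980/1.4428 = 0.9689.
Compose with object R (u' = 0.576 in object Q frame): u_2 = (0.576 + 0.969) / (1 + 0.576·0.969) = 1.5449/1.5581 = 0.9915.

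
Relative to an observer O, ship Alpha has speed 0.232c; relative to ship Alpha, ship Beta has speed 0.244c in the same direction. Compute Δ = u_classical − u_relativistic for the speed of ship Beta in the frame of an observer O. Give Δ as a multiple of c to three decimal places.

Δ = 0.026c

Galilean: u_cl = 0.244 + 0.232 = 0.4760.
Relativistic: u_rel = (0.244 + 0.232) / (1 + 0.244·0.232) = 0.4760/1.0566 = 0.4505.
Δ = 0.4760 − 0.4505 = 0.0255.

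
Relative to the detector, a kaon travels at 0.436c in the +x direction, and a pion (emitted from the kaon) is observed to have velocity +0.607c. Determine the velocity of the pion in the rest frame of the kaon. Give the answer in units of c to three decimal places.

+0.233c

Invert the composition law: u' = (u − v)/(1 − uv/c²).
u' = (0.607 − 0.436) / (1 − (0.607)(0.436)) = 0.1710/0.7353 = 0.2325.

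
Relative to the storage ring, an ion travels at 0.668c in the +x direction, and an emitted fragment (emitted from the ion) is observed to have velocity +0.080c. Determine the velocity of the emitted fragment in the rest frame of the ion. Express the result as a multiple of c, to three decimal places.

Invert the composition law: u' = (u − v)/(1 − uv/c²).
u' = (0.080 − 0.668) / (1 − (0.080)(0.668)) = -0.5880/0.9466 = -0.6212.

-0.621c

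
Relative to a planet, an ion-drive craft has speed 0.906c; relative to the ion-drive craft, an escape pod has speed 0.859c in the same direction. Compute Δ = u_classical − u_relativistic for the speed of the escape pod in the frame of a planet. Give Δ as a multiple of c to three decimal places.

Galilean: u_cl = 0.859 + 0.906 = 1.7650.
Relativistic: u_rel = (0.859 + 0.906) / (1 + 0.859·0.906) = 1.7650/1.7783 = 0.9925.
Δ = 1.7650 − 0.9925 = 0.7725.
(The classical prediction exceeds c; the relativistic result does not.)

Δ = 0.772c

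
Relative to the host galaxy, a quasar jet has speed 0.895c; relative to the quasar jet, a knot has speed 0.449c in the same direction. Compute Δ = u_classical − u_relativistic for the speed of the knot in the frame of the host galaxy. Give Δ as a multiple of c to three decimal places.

Galilean: u_cl = 0.449 + 0.895 = 1.3440.
Relativistic: u_rel = (0.449 + 0.895) / (1 + 0.449·0.895) = 1.3440/1.4019 = 0.9587.
Δ = 1.3440 − 0.9587 = 0.3853.
(The classical prediction exceeds c; the relativistic result does not.)

Δ = 0.385c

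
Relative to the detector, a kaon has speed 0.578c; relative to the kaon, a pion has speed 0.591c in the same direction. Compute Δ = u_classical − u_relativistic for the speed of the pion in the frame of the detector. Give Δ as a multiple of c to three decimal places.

Δ = 0.298c

Galilean: u_cl = 0.591 + 0.578 = 1.1690.
Relativistic: u_rel = (0.591 + 0.578) / (1 + 0.591·0.578) = 1.1690/1.3416 = 0.8713.
Δ = 1.1690 − 0.8713 = 0.2977.
(The classical prediction exceeds c; the relativistic result does not.)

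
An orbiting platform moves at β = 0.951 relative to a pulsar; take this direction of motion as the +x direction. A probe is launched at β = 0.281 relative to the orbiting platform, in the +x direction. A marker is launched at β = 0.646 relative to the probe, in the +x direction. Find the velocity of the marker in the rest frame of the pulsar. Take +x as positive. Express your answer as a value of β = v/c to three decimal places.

Apply u = (u' + v)/(1 + u'v/c²) successively, working outward toward the pulsar.
Start: velocity of the orbiting platform relative to the pulsar = 0.9510c.
Compose with the probe (u' = 0.281 in the orbiting platform frame): u_1 = (0.281 + 0.951) / (1 + 0.281·0.951) = 1.2320/1.2672 = 0.9722.
Compose with the marker (u' = 0.646 in the probe frame): u_2 = (0.646 + 0.972) / (1 + 0.646·0.972) = 1.6182/1.6280 = 0.9940.

β = 0.994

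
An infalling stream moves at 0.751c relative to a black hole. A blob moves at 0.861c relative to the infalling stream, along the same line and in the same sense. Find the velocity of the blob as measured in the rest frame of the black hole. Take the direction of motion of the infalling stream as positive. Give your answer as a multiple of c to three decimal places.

0.979c

With v = 0.751 and u' = 0.861 (in units of c),
u = (u' + v)/(1 + u'v/c²):
u = (0.861 + 0.751) / (1 + 0.861·0.751) = 1.6120/1.6466 = 0.9790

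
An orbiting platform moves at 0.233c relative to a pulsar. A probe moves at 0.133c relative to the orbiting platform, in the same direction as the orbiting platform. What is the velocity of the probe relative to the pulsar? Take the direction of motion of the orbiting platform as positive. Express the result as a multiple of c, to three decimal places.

0.355c

With v = 0.233 and u' = 0.133 (in units of c),
u = (u' + v)/(1 + u'v/c²):
u = (0.133 + 0.233) / (1 + 0.133·0.233) = 0.3660/1.0310 = 0.3550
(Galilean addition would give +0.366c.)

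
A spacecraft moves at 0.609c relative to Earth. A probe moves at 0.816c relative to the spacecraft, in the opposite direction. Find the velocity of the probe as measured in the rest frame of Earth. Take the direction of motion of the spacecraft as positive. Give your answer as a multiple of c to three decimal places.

With v = 0.609 and u' = -0.816 (in units of c),
u = (u' + v)/(1 + u'v/c²):
u = (-0.816 + 0.609) / (1 + (-0.816)·0.609) = -0.2070/0.5031 = -0.4115
(Galilean addition would give -0.207c.)

-0.411c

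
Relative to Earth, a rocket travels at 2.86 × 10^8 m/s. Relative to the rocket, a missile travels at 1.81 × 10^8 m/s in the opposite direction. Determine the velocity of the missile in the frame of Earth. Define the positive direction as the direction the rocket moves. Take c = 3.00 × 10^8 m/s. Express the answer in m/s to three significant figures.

In units of c (dividing by 3.00 × 10^8 m/s): v = 0.953, u' = -0.603.
u = (u' + v)/(1 + u'v/c²):
u = (-0.603 + 0.953) / (1 + (-0.603)·0.953) = 0.3500/0.4248 = 0.8239
(Galilean addition would give +0.350c.)
Converting back: u = 0.8239 × 3.00 × 10^8 m/s.

+2.47 × 10^8 m/s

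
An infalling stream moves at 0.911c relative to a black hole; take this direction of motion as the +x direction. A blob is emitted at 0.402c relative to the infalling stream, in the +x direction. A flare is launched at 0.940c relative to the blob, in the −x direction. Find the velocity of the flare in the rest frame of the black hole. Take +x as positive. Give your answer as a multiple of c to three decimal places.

+0.218c

Apply u = (u' + v)/(1 + u'v/c²) successively, working outward toward the black hole.
Start: velocity of the infalling stream relative to the black hole = 0.9110c.
Compose with the blob (u' = 0.402 in the infalling stream frame): u_1 = (0.402 + 0.911) / (1 + 0.402·0.911) = 1.3130/1.3662 = 0.9610.
Compose with the flare (u' = -0.940 in the blob frame): u_2 = (-0.940 + 0.961) / (1 + (-0.940)·0.961) = 0.0210/0.0966 = 0.2178.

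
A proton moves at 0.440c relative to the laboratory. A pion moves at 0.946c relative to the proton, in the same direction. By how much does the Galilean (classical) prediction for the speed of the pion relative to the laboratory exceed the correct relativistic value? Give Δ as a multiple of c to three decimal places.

Galilean: u_cl = 0.946 + 0.440 = 1.3860.
Relativistic: u_rel = (0.946 + 0.440) / (1 + 0.946·0.440) = 1.3860/1.4162 = 0.9786.
Δ = 1.3860 − 0.9786 = 0.4074.
(The classical prediction exceeds c; the relativistic result does not.)

Δ = 0.407c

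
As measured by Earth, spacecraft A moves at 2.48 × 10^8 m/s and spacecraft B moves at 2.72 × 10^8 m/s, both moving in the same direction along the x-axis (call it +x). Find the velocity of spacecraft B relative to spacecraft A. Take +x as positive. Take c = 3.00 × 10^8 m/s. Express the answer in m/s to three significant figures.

+9.58 × 10^7 m/s

β_A = 0.827, β_B = 0.907 (dividing each by c = 3.00 × 10^8 m/s).
Transform to A's frame with the inverse velocity-addition law: u' = (u − v)/(1 − uv/c²), taking u = β_B and v = β_A.
u' = (0.907 − 0.827) / (1 − (0.827)(0.907)) = 0.0800/0.2505 = 0.3194.
u' = 0.3194 × 3.00 × 10^8 m/s.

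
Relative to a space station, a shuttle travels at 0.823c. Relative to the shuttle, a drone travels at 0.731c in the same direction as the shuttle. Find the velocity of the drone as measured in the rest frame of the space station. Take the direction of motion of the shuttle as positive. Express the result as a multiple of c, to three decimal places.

With v = 0.823 and u' = 0.731 (in units of c),
u = (u' + v)/(1 + u'v/c²):
u = (0.731 + 0.823) / (1 + 0.731·0.823) = 1.5540/1.6016 = 0.9703

0.970c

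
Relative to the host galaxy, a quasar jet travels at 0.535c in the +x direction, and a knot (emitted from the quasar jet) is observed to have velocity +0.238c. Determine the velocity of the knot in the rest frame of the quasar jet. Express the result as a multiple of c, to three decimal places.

Invert the composition law: u' = (u − v)/(1 − uv/c²).
u' = (0.238 − 0.535) / (1 − (0.238)(0.535)) = -0.2970/0.8727 = -0.3403.

-0.340c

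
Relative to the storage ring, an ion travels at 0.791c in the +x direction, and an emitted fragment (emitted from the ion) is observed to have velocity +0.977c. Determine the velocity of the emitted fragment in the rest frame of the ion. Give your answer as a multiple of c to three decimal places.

Invert the composition law: u' = (u − v)/(1 − uv/c²).
u' = (0.977 − 0.791) / (1 − (0.977)(0.791)) = 0.1860/0.2272 = 0.8187.

+0.819c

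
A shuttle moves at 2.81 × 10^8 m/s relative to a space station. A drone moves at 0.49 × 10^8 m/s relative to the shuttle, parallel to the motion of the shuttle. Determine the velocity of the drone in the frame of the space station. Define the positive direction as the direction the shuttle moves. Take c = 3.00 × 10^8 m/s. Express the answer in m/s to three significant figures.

2.86 × 10^8 m/s

In units of c (dividing by 3.00 × 10^8 m/s): v = 0.937, u' = 0.163.
u = (u' + v)/(1 + u'v/c²):
u = (0.163 + 0.937) / (1 + 0.163·0.937) = 1.1000/1.1530 = 0.9540
(Galilean addition would give +1.100c, exceeding c.)
Converting back: u = 0.9540 × 3.00 × 10^8 m/s.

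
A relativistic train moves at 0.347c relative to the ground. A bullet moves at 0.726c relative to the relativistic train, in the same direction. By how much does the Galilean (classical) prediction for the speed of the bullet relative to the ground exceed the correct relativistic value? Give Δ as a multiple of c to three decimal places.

Galilean: u_cl = 0.726 + 0.347 = 1.0730.
Relativistic: u_rel = (0.726 + 0.347) / (1 + 0.726·0.347) = 1.0730/1.2519 = 0.8571.
Δ = 1.0730 − 0.8571 = 0.2159.
(The classical prediction exceeds c; the relativistic result does not.)

Δ = 0.216c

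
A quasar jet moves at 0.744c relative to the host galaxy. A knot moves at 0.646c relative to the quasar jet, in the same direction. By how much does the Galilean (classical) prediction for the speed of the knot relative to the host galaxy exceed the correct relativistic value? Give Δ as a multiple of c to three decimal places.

Δ = 0.451c

Galilean: u_cl = 0.646 + 0.744 = 1.3900.
Relativistic: u_rel = (0.646 + 0.744) / (1 + 0.646·0.744) = 1.3900/1.4806 = 0.9388.
Δ = 1.3900 − 0.9388 = 0.4512.
(The classical prediction exceeds c; the relativistic result does not.)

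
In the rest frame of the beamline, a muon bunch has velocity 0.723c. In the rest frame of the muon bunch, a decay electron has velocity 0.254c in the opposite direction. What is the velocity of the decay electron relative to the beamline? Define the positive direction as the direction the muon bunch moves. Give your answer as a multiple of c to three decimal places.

With v = 0.723 and u' = -0.254 (in units of c),
u = (u' + v)/(1 + u'v/c²):
u = (-0.254 + 0.723) / (1 + (-0.254)·0.723) = 0.4690/0.8164 = 0.5745
(Galilean addition would give +0.469c.)

+0.575c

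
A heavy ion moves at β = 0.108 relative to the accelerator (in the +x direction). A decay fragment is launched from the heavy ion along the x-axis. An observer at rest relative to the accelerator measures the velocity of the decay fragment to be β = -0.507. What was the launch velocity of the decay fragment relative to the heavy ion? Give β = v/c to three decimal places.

Invert the composition law: u' = (u − v)/(1 − uv/c²).
u' = (-0.507 − 0.108) / (1 − (-0.507)(0.108)) = -0.6150/1.0548 = -0.5831.

β = -0.583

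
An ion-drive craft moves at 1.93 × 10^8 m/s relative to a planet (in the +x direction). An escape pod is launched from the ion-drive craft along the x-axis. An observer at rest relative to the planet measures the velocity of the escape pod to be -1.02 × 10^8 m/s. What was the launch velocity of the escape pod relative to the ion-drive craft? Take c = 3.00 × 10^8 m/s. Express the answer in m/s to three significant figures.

v = 0.643c, u = -0.340c.
Invert the composition law: u' = (u − v)/(1 − uv/c²).
u' = (-0.340 − 0.643) / (1 − (-0.340)(0.643)) = -0.9833/1.2187 = -0.8068.
u' = -0.8068 × 3.00 × 10^8 m/s.

-2.42 × 10^8 m/s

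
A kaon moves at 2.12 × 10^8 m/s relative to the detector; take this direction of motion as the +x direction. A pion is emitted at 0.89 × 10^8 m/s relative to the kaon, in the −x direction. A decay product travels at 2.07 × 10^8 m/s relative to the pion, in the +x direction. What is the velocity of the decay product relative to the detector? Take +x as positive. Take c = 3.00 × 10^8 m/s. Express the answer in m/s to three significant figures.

Apply u = (u' + v)/(1 + u'v/c²) successively, working outward toward the detector.
(Dividing each given speed by c = 3.00 × 10^8 m/s to work in units of c.)
Start: velocity of the kaon relative to the detector = 0.7067c.
Compose with the pion (u' = -0.297 in the kaon frame): u_1 = (-0.297 + 0.707) / (1 + (-0.297)·0.707) = 0.4100/0.7904 = 0.5188.
Compose with the decay product (u' = 0.690 in the pion frame): u_2 = (0.690 + 0.519) / (1 + 0.690·0.519) = 1.2088/1.3579 = 0.8901.
So u = 0.8901 × 3.00 × 10^8 m/s.

+2.67 × 10^8 m/s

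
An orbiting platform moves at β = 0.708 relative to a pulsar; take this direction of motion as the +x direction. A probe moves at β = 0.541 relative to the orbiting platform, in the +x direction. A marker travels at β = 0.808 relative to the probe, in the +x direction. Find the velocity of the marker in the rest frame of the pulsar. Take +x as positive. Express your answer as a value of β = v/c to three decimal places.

β = 0.989

Apply u = (u' + v)/(1 + u'v/c²) successively, working outward toward the pulsar.
Start: velocity of the orbiting platform relative to the pulsar = 0.7080c.
Compose with the probe (u' = 0.541 in the orbiting platform frame): u_1 = (0.541 + 0.708) / (1 + 0.541·0.708) = 1.2490/1.3830 = 0.9031.
Compose with the marker (u' = 0.808 in the probe frame): u_2 = (0.808 + 0.903) / (1 + 0.808·0.903) = 1.7111/1.7297 = 0.9892.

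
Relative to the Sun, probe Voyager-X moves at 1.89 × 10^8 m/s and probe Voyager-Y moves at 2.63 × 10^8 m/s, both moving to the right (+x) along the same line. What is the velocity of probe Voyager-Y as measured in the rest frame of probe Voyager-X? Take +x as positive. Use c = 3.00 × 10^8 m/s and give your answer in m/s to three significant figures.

β_A = 0.630, β_B = 0.877 (dividing each by c = 3.00 × 10^8 m/s).
Transform to A's frame with the inverse velocity-addition law: u' = (u − v)/(1 − uv/c²), taking u = β_B and v = β_A.
u' = (0.877 − 0.630) / (1 − (0.630)(0.877)) = 0.2467/0.4477 = 0.5510.
u' = 0.5510 × 3.00 × 10^8 m/s.

+1.65 × 10^8 m/s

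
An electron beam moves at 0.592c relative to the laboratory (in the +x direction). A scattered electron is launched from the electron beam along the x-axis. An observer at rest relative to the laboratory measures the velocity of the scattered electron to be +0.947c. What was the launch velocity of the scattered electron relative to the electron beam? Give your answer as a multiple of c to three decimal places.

+0.808c

Invert the composition law: u' = (u − v)/(1 − uv/c²).
u' = (0.947 − 0.592) / (1 − (0.947)(0.592)) = 0.3550/0.4394 = 0.8080.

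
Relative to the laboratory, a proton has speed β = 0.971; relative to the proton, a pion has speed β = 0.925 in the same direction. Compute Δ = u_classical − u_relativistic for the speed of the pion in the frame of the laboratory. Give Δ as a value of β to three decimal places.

Galilean: u_cl = 0.925 + 0.971 = 1.8960.
Relativistic: u_rel = (0.925 + 0.971) / (1 + 0.925·0.971) = 1.8960/1.8982 = 0.9989.
Δ = 1.8960 − 0.9989 = 0.8971.
(The classical prediction exceeds c; the relativistic result does not.)

Δ = 0.897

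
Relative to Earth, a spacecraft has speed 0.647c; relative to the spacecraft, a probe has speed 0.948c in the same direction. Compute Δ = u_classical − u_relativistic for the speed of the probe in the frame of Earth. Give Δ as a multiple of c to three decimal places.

Δ = 0.606c

Galilean: u_cl = 0.948 + 0.647 = 1.5950.
Relativistic: u_rel = (0.948 + 0.647) / (1 + 0.948·0.647) = 1.5950/1.6134 = 0.9886.
Δ = 1.5950 − 0.9886 = 0.6064.
(The classical prediction exceeds c; the relativistic result does not.)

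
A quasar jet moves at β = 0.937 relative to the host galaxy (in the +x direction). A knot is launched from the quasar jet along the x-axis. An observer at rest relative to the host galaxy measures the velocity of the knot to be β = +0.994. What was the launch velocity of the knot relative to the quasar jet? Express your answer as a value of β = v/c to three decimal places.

Invert the composition law: u' = (u − v)/(1 − uv/c²).
u' = (0.994 − 0.937) / (1 − (0.994)(0.937)) = 0.0570/0.0686 = 0.8306.

β = +0.831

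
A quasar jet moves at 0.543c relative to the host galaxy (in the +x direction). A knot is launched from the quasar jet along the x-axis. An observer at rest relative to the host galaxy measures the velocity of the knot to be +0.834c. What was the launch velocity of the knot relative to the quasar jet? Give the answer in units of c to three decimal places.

Invert the composition law: u' = (u − v)/(1 − uv/c²).
u' = (0.834 − 0.543) / (1 − (0.834)(0.543)) = 0.2910/0.5471 = 0.5319.

+0.532c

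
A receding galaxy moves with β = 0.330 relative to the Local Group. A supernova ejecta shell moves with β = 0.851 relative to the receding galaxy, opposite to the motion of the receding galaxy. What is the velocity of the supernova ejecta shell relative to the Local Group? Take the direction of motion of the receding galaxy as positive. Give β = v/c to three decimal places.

With v = 0.330 and u' = -0.851 (in units of c),
u = (u' + v)/(1 + u'v/c²):
u = (-0.851 + 0.330) / (1 + (-0.851)·0.330) = -0.5210/0.7192 = -0.7244

β = -0.724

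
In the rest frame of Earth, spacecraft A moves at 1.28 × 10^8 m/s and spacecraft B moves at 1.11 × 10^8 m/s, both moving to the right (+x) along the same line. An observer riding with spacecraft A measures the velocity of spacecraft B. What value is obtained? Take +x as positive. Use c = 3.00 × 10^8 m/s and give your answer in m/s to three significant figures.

-2.02 × 10^7 m/s

β_A = 0.427, β_B = 0.370 (dividing each by c = 3.00 × 10^8 m/s).
Transform to A's frame with the inverse velocity-addition law: u' = (u − v)/(1 − uv/c²), taking u = β_B and v = β_A.
u' = (0.370 − 0.427) / (1 − (0.427)(0.370)) = -0.0567/0.8421 = -0.0673.
u' = -0.0673 × 3.00 × 10^8 m/s.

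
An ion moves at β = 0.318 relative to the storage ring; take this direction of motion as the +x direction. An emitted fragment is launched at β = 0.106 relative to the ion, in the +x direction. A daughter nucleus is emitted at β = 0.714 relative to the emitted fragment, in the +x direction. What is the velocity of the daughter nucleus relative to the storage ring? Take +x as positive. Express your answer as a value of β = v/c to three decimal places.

Apply u = (u' + v)/(1 + u'v/c²) successively, working outward toward the storage ring.
Start: velocity of the ion relative to the storage ring = 0.3180c.
Compose with the emitted fragment (u' = 0.106 in the ion frame): u_1 = (0.106 + 0.318) / (1 + 0.106·0.318) = 0.4240/1.0337 = 0.4102.
Compose with the daughter nucleus (u' = 0.714 in the emitted fragment frame): u_2 = (0.714 + 0.410) / (1 + 0.714·0.410) = 1.1242/1.2929 = 0.8695.

β = 0.870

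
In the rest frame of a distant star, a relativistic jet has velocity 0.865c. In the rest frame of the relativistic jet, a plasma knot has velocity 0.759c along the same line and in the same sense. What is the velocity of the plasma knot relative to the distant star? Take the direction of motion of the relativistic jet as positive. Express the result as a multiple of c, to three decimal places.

0.980c

With v = 0.865 and u' = 0.759 (in units of c),
u = (u' + v)/(1 + u'v/c²):
u = (0.759 + 0.865) / (1 + 0.759·0.865) = 1.6240/1.6565 = 0.9804
(Galilean addition would give +1.624c, exceeding c.)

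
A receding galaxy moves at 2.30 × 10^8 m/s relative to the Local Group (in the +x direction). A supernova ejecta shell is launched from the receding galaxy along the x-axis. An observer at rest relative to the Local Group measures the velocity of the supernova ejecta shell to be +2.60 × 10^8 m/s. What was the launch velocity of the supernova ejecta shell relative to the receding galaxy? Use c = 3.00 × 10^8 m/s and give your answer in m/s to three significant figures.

+8.94 × 10^7 m/s

v = 0.767c, u = 0.867c.
Invert the composition law: u' = (u − v)/(1 − uv/c²).
u' = (0.867 − 0.767) / (1 − (0.867)(0.767)) = 0.1000/0.3356 = 0.2980.
u' = 0.2980 × 3.00 × 10^8 m/s.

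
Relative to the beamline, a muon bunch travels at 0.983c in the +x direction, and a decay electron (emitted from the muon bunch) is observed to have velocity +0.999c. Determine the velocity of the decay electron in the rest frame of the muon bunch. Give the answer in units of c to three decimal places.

Invert the composition law: u' = (u − v)/(1 − uv/c²).
u' = (0.999 − 0.983) / (1 − (0.999)(0.983)) = 0.0160/0.0180 = 0.8897.

+0.890c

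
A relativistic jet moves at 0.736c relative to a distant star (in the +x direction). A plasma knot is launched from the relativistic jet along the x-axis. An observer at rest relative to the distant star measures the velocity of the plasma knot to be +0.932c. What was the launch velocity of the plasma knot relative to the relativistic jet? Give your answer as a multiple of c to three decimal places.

Invert the composition law: u' = (u − v)/(1 − uv/c²).
u' = (0.932 − 0.736) / (1 − (0.932)(0.736)) = 0.1960/0.3140 = 0.6241.

+0.624c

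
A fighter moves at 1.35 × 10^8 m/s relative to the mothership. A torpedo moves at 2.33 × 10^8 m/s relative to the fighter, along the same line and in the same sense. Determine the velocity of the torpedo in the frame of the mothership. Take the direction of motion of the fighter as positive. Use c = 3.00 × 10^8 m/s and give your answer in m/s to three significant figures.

In units of c (dividing by 3.00 × 10^8 m/s): v = 0.450, u' = 0.777.
u = (u' + v)/(1 + u'v/c²):
u = (0.777 + 0.450) / (1 + 0.777·0.450) = 1.2267/1.3495 = 0.9090
Converting back: u = 0.9090 × 3.00 × 10^8 m/s.

2.73 × 10^8 m/s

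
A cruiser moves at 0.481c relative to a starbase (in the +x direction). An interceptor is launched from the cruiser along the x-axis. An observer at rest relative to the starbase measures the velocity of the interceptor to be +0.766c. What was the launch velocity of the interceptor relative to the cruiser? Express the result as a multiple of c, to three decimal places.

Invert the composition law: u' = (u − v)/(1 − uv/c²).
u' = (0.766 − 0.481) / (1 − (0.766)(0.481)) = 0.2850/0.6316 = 0.4513.

+0.451c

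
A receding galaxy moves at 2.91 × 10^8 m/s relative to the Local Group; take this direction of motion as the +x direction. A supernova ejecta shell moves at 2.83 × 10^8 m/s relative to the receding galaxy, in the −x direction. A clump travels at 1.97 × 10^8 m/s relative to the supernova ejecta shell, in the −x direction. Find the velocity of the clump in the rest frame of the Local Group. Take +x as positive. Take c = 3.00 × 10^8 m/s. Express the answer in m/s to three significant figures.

-1.30 × 10^8 m/s

Apply u = (u' + v)/(1 + u'v/c²) successively, working outward toward the Local Group.
(Dividing each given speed by c = 3.00 × 10^8 m/s to work in units of c.)
Start: velocity of the receding galaxy relative to the Local Group = 0.9700c.
Compose with the supernova ejecta shell (u' = -0.943 in the receding galaxy frame): u_1 = (-0.943 + 0.970) / (1 + (-0.943)·0.970) = 0.0267/0.0850 = 0.3138.
Compose with the clump (u' = -0.657 in the supernova ejecta shell frame): u_2 = (-0.657 + 0.314) / (1 + (-0.657)·0.314) = -0.3428/0.7939 = -0.4318.
So u = -0.4318 × 3.00 × 10^8 m/s.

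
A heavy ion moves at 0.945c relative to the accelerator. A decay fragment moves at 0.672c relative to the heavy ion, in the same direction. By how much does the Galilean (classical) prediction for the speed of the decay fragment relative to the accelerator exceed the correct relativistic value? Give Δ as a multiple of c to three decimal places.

Δ = 0.628c

Galilean: u_cl = 0.672 + 0.945 = 1.6170.
Relativistic: u_rel = (0.672 + 0.945) / (1 + 0.672·0.945) = 1.6170/1.6350 = 0.9890.
Δ = 1.6170 − 0.9890 = 0.6280.
(The classical prediction exceeds c; the relativistic result does not.)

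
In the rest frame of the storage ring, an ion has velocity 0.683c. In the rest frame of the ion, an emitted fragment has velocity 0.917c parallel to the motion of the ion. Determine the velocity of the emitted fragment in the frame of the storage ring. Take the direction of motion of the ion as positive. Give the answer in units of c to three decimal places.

0.984c

With v = 0.683 and u' = 0.917 (in units of c),
u = (u' + v)/(1 + u'v/c²):
u = (0.917 + 0.683) / (1 + 0.917·0.683) = 1.6000/1.6263 = 0.9838
(Galilean addition would give +1.600c, exceeding c.)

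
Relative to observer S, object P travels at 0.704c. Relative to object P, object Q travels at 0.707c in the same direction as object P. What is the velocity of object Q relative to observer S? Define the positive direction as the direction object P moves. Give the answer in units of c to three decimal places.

0.942c

With v = 0.704 and u' = 0.707 (in units of c),
u = (u' + v)/(1 + u'v/c²):
u = (0.707 + 0.704) / (1 + 0.707·0.704) = 1.4110/1.4977 = 0.9421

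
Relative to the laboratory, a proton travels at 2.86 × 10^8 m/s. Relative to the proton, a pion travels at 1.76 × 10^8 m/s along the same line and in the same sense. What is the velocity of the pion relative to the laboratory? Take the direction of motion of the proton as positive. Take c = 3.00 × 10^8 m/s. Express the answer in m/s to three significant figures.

2.96 × 10^8 m/s

In units of c (dividing by 3.00 × 10^8 m/s): v = 0.953, u' = 0.587.
u = (u' + v)/(1 + u'v/c²):
u = (0.587 + 0.953) / (1 + 0.587·0.953) = 1.5400/1.5593 = 0.9876
(Galilean addition would give +1.540c, exceeding c.)
Converting back: u = 0.9876 × 3.00 × 10^8 m/s.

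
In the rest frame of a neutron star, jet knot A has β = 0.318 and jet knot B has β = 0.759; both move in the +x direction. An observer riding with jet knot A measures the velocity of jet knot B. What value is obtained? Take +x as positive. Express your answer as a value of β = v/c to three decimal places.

β_A = 0.318, β_B = 0.759.
Transform to A's frame with the inverse velocity-addition law: u' = (u − v)/(1 − uv/c²), taking u = β_B and v = β_A.
u' = (0.759 − 0.318) / (1 − (0.318)(0.759)) = 0.4410/0.7586 = 0.5813.

β = +0.581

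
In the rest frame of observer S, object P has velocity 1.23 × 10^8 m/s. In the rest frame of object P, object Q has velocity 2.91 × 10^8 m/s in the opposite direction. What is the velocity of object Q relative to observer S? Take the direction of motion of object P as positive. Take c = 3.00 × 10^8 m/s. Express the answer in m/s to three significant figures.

-2.79 × 10^8 m/s

In units of c (dividing by 3.00 × 10^8 m/s): v = 0.410, u' = -0.970.
u = (u' + v)/(1 + u'v/c²):
u = (-0.970 + 0.410) / (1 + (-0.970)·0.410) = -0.5600/0.6023 = -0.9298
(Galilean addition would give -0.560c.)
Converting back: u = -0.9298 × 3.00 × 10^8 m/s.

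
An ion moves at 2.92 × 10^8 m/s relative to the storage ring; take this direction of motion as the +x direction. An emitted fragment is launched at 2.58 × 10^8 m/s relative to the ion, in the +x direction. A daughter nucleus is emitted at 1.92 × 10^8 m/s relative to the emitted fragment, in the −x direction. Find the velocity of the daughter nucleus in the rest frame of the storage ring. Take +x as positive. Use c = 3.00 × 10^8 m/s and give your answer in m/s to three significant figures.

Apply u = (u' + v)/(1 + u'v/c²) successively, working outward toward the storage ring.
(Dividing each given speed by c = 3.00 × 10^8 m/s to work in units of c.)
Start: velocity of the ion relative to the storage ring = 0.9733c.
Compose with the emitted fragment (u' = 0.860 in the ion frame): u_1 = (0.860 + 0.973) / (1 + 0.860·0.973) = 1.8333/1.8371 = 0.9980.
Compose with the daughter nucleus (u' = -0.640 in the emitted fragment frame): u_2 = (-0.640 + 0.998) / (1 + (-0.640)·0.998) = 0.3580/0.3613 = 0.9908.
So u = 0.9908 × 3.00 × 10^8 m/s.

+2.97 × 10^8 m/s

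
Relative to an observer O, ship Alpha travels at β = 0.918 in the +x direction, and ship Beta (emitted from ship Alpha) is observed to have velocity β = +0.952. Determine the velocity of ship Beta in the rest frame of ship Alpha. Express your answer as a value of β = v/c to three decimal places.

β = +0.270

Invert the composition law: u' = (u − v)/(1 − uv/c²).
u' = (0.952 − 0.918) / (1 − (0.952)(0.918)) = 0.0340/0.1261 = 0.2697.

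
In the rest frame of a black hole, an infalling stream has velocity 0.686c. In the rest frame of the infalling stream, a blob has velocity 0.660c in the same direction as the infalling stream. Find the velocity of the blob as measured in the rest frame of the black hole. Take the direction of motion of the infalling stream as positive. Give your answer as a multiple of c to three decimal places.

With v = 0.686 and u' = 0.660 (in units of c),
u = (u' + v)/(1 + u'v/c²):
u = (0.660 + 0.686) / (1 + 0.660·0.686) = 1.3460/1.4528 = 0.9265
(Galilean addition would give +1.346c, exceeding c.)

0.927c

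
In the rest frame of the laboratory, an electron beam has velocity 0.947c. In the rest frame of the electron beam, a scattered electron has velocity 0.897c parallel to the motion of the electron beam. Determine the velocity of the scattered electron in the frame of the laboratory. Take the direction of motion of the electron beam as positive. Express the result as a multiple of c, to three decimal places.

0.997c

With v = 0.947 and u' = 0.897 (in units of c),
u = (u' + v)/(1 + u'v/c²):
u = (0.897 + 0.947) / (1 + 0.897·0.947) = 1.8440/1.8495 = 0.9970
(Galilean addition would give +1.844c, exceeding c.)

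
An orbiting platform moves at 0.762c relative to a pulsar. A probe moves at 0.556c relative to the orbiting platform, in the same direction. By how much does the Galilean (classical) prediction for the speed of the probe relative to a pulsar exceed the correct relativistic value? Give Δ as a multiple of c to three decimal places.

Galilean: u_cl = 0.556 + 0.762 = 1.3180.
Relativistic: u_rel = (0.556 + 0.762) / (1 + 0.556·0.762) = 1.3180/1.4237 = 0.9258.
Δ = 1.3180 − 0.9258 = 0.3922.
(The classical prediction exceeds c; the relativistic result does not.)

Δ = 0.392c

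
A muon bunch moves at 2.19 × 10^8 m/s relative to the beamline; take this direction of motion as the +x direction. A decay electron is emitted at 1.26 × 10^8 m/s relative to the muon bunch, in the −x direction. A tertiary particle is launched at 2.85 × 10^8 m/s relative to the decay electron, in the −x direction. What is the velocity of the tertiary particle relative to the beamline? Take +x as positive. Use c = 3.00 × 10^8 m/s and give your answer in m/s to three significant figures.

Apply u = (u' + v)/(1 + u'v/c²) successively, working outward toward the beamline.
(Dividing each given speed by c = 3.00 × 10^8 m/s to work in units of c.)
Start: velocity of the muon bunch relative to the beamline = 0.7300c.
Compose with the decay electron (u' = -0.420 in the muon bunch frame): u_1 = (-0.420 + 0.730) / (1 + (-0.420)·0.730) = 0.3100/0.6934 = 0.4471.
Compose with the tertiary particle (u' = -0.950 in the decay electron frame): u_2 = (-0.950 + 0.447) / (1 + (-0.950)·0.447) = -0.5029/0.5753 = -0.8742.
So u = -0.8742 × 3.00 × 10^8 m/s.

-2.62 × 10^8 m/s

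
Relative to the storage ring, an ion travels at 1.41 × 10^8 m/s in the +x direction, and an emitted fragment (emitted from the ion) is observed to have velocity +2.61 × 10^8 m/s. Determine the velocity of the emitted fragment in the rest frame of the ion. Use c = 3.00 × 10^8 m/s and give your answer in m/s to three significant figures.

v = 0.470c, u = 0.870c.
Invert the composition law: u' = (u − v)/(1 − uv/c²).
u' = (0.870 − 0.470) / (1 − (0.870)(0.470)) = 0.4000/0.5911 = 0.6767.
u' = 0.6767 × 3.00 × 10^8 m/s.

+2.03 × 10^8 m/s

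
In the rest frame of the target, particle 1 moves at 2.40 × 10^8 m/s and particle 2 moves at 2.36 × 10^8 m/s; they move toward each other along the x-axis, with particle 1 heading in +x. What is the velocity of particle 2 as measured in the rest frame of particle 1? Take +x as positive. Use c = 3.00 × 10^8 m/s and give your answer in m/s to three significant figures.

β_A = 0.800, β_B = -0.787 (dividing each by c = 3.00 × 10^8 m/s).
Transform to A's frame with the inverse velocity-addition law: u' = (u − v)/(1 − uv/c²), taking u = β_B and v = β_A.
u' = (-0.787 − 0.800) / (1 − (0.800)(-0.787)) = -1.5867/1.6293 = -0.9738.
u' = -0.9738 × 3.00 × 10^8 m/s.

-2.92 × 10^8 m/s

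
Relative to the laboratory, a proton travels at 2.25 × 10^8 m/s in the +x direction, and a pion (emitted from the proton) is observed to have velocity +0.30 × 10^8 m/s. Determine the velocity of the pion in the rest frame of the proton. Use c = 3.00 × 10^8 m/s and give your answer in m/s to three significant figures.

-2.11 × 10^8 m/s

v = 0.750c, u = 0.100c.
Invert the composition law: u' = (u − v)/(1 − uv/c²).
u' = (0.100 − 0.750) / (1 − (0.100)(0.750)) = -0.6500/0.9250 = -0.7027.
u' = -0.7027 × 3.00 × 10^8 m/s.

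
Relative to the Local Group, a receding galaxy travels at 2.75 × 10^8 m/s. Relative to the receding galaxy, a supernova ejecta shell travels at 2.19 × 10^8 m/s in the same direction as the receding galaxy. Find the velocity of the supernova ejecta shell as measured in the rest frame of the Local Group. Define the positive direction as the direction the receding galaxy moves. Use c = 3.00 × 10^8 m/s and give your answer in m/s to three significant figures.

2.96 × 10^8 m/s

In units of c (dividing by 3.00 × 10^8 m/s): v = 0.917, u' = 0.730.
u = (u' + v)/(1 + u'v/c²):
u = (0.730 + 0.917) / (1 + 0.730·0.917) = 1.6467/1.6692 = 0.9865
(Galilean addition would give +1.647c, exceeding c.)
Converting back: u = 0.9865 × 3.00 × 10^8 m/s.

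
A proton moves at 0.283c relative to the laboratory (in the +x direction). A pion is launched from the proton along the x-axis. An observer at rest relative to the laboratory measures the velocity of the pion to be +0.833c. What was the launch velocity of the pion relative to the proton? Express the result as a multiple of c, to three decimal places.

+0.720c

Invert the composition law: u' = (u − v)/(1 − uv/c²).
u' = (0.833 − 0.283) / (1 − (0.833)(0.283)) = 0.5500/0.7643 = 0.7196.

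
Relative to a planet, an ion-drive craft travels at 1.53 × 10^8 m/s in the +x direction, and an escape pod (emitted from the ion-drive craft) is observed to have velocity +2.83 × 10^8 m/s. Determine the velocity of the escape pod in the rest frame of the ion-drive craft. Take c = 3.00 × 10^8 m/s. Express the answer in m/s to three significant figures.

+2.51 × 10^8 m/s

v = 0.510c, u = 0.943c.
Invert the composition law: u' = (u − v)/(1 − uv/c²).
u' = (0.943 − 0.510) / (1 − (0.943)(0.510)) = 0.4333/0.5189 = 0.8351.
u' = 0.8351 × 3.00 × 10^8 m/s.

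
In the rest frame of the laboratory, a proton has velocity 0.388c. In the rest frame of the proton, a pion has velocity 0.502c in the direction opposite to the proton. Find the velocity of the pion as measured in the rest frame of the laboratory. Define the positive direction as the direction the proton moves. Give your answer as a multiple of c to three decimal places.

With v = 0.388 and u' = -0.502 (in units of c),
u = (u' + v)/(1 + u'v/c²):
u = (-0.502 + 0.388) / (1 + (-0.502)·0.388) = -0.1140/0.8052 = -0.1416

-0.142c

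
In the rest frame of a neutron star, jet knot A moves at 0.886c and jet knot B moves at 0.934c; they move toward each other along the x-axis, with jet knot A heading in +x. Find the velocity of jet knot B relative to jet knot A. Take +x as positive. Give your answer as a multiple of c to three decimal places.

β_A = 0.886, β_B = -0.934.
Transform to A's frame with the inverse velocity-addition law: u' = (u − v)/(1 − uv/c²), taking u = β_B and v = β_A.
u' = (-0.934 − 0.886) / (1 − (0.886)(-0.934)) = -1.8200/1.8275 = -0.9959.

-0.996c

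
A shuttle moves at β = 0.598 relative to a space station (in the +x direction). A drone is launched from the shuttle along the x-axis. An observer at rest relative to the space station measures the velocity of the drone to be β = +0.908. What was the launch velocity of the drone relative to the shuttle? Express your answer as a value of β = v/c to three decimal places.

Invert the composition law: u' = (u − v)/(1 − uv/c²).
u' = (0.908 − 0.598) / (1 − (0.908)(0.598)) = 0.3100/0.4570 = 0.6783.

β = +0.678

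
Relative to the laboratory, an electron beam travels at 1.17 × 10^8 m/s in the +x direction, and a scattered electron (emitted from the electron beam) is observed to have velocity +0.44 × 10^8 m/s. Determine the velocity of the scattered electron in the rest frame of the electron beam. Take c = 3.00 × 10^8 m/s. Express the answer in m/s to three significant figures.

-7.74 × 10^7 m/s

v = 0.390c, u = 0.147c.
Invert the composition law: u' = (u − v)/(1 − uv/c²).
u' = (0.147 − 0.390) / (1 − (0.147)(0.390)) = -0.2433/0.9428 = -0.2581.
u' = -0.2581 × 3.00 × 10^8 m/s.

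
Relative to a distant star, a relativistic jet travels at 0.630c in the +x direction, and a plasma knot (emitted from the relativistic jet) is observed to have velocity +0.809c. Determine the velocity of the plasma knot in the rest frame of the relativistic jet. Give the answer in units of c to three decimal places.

Invert the composition law: u' = (u − v)/(1 − uv/c²).
u' = (0.809 − 0.630) / (1 − (0.809)(0.630)) = 0.1790/0.4903 = 0.3651.

+0.365c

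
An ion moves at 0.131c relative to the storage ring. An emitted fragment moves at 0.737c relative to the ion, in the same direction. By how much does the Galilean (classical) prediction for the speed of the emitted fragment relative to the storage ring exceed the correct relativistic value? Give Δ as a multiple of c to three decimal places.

Δ = 0.076c

Galilean: u_cl = 0.737 + 0.131 = 0.8680.
Relativistic: u_rel = (0.737 + 0.131) / (1 + 0.737·0.131) = 0.8680/1.0965 = 0.7916.
Δ = 0.8680 − 0.7916 = 0.0764.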